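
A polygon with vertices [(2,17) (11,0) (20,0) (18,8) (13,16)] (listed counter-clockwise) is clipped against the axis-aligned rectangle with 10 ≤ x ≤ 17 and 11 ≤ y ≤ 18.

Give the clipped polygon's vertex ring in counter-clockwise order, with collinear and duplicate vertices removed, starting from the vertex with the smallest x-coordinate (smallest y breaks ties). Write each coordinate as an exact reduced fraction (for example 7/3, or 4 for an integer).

Clipped polygon: [(10,11) (129/8,11) (13,16) (10,179/11)]

1. After x ≥ 10: [(10,179/11) (10,17/9) (11,0) (20,0) (18,8) (13,16)]
2. After x ≤ 17: [(10,179/11) (10,17/9) (11,0) (17,0) (17,48/5) (13,16)]
3. After y ≥ 11: [(10,179/11) (10,11) (129/8,11) (13,16)]
4. After y ≤ 18: [(10,179/11) (10,11) (129/8,11) (13,16)]
5. Canonical ring: [(10,11) (129/8,11) (13,16) (10,179/11)]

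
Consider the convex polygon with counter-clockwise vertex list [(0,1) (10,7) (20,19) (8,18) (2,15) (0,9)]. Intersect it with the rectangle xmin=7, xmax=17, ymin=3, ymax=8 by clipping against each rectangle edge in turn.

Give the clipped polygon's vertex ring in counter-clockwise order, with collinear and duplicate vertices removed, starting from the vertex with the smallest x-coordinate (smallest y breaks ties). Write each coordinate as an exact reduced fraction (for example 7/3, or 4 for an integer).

1. After x ≥ 7: [(7,26/5) (10,7) (20,19) (8,18) (7,35/2)]
2. After x ≤ 17: [(7,26/5) (10,7) (17,77/5) (17,75/4) (8,18) (7,35/2)]
3. After y ≥ 3: [(7,26/5) (10,7) (17,77/5) (17,75/4) (8,18) (7,35/2)]
4. After y ≤ 8: [(7,8) (7,26/5) (10,7) (65/6,8)]
5. Canonical ring: [(7,26/5) (10,7) (65/6,8) (7,8)]

Clipped polygon: [(7,26/5) (10,7) (65/6,8) (7,8)]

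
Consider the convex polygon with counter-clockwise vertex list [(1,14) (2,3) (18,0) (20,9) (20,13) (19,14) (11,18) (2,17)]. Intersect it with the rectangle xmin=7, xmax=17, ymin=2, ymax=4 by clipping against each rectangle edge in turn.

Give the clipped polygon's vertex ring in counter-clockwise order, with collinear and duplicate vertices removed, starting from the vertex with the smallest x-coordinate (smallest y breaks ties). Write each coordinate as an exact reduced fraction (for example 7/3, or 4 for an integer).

1. After x ≥ 7: [(7,33/16) (18,0) (20,9) (20,13) (19,14) (11,18) (7,158/9)]
2. After x ≤ 17: [(7,33/16) (17,3/16) (17,15) (11,18) (7,158/9)]
3. After y ≥ 2: [(7,33/16) (22/3,2) (17,2) (17,15) (11,18) (7,158/9)]
4. After y ≤ 4: [(7,4) (7,33/16) (22/3,2) (17,2) (17,4)]
5. Canonical ring: [(7,33/16) (22/3,2) (17,2) (17,4) (7,4)]

Clipped polygon: [(7,33/16) (22/3,2) (17,2) (17,4) (7,4)]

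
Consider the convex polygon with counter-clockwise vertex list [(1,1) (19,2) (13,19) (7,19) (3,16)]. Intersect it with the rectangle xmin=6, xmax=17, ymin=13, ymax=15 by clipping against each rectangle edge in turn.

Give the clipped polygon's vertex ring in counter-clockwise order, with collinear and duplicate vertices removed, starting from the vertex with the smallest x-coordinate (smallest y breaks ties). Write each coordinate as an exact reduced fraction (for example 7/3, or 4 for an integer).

Clipped polygon: [(6,13) (257/17,13) (245/17,15) (6,15)]

1. After x ≥ 6: [(6,23/18) (19,2) (13,19) (7,19) (6,73/4)]
2. After x ≤ 17: [(6,23/18) (17,17/9) (17,23/3) (13,19) (7,19) (6,73/4)]
3. After y ≥ 13: [(6,13) (257/17,13) (13,19) (7,19) (6,73/4)]
4. After y ≤ 15: [(6,15) (6,13) (257/17,13) (245/17,15)]
5. Canonical ring: [(6,13) (257/17,13) (245/17,15) (6,15)]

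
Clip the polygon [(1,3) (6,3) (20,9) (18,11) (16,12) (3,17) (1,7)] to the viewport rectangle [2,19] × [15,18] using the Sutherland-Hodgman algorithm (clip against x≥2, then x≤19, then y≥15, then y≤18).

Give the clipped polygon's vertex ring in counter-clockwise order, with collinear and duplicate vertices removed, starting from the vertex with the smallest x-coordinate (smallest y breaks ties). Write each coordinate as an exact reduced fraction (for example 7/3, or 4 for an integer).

Clipped polygon: [(13/5,15) (41/5,15) (3,17)]

1. After x ≥ 2: [(2,3) (6,3) (20,9) (18,11) (16,12) (3,17) (2,12)]
2. After x ≤ 19: [(2,3) (6,3) (19,60/7) (19,10) (18,11) (16,12) (3,17) (2,12)]
3. After y ≥ 15: [(41/5,15) (3,17) (13/5,15)]
4. After y ≤ 18: [(41/5,15) (3,17) (13/5,15)]
5. Canonical ring: [(13/5,15) (41/5,15) (3,17)]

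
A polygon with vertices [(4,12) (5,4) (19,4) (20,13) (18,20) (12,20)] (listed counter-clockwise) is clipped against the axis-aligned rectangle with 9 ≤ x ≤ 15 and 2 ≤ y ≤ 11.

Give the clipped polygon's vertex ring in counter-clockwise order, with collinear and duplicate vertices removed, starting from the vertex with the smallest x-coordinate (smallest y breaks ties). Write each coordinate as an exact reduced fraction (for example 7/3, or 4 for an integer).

Clipped polygon: [(9,4) (15,4) (15,11) (9,11)]

1. After x ≥ 9: [(9,17) (9,4) (19,4) (20,13) (18,20) (12,20)]
2. After x ≤ 15: [(9,17) (9,4) (15,4) (15,20) (12,20)]
3. After y ≥ 2: [(9,17) (9,4) (15,4) (15,20) (12,20)]
4. After y ≤ 11: [(9,11) (9,4) (15,4) (15,11)]
5. Canonical ring: [(9,4) (15,4) (15,11) (9,11)]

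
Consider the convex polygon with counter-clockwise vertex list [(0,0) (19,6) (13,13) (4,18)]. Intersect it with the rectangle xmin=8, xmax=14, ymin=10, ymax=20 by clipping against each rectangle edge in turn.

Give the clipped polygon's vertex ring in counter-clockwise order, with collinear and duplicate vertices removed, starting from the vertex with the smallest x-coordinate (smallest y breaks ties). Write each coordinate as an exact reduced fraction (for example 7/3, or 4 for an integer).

Clipped polygon: [(8,10) (14,10) (14,71/6) (13,13) (8,142/9)]

1. After x ≥ 8: [(8,48/19) (19,6) (13,13) (8,142/9)]
2. After x ≤ 14: [(8,48/19) (14,84/19) (14,71/6) (13,13) (8,142/9)]
3. After y ≥ 10: [(8,10) (14,10) (14,71/6) (13,13) (8,142/9)]
4. After y ≤ 20: [(8,10) (14,10) (14,71/6) (13,13) (8,142/9)]
5. Canonical ring: [(8,10) (14,10) (14,71/6) (13,13) (8,142/9)]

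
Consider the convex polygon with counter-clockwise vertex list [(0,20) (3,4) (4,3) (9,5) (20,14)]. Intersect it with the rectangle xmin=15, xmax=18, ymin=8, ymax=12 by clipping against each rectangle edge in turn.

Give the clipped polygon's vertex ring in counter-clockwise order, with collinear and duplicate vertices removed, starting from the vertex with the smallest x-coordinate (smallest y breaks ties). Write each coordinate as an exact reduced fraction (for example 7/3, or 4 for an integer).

1. After x ≥ 15: [(15,31/2) (15,109/11) (20,14)]
2. After x ≤ 18: [(18,73/5) (15,31/2) (15,109/11) (18,136/11)]
3. After y ≥ 8: [(18,73/5) (15,31/2) (15,109/11) (18,136/11)]
4. After y ≤ 12: [(15,12) (15,109/11) (158/9,12)]
5. Canonical ring: [(15,109/11) (158/9,12) (15,12)]

Clipped polygon: [(15,109/11) (158/9,12) (15,12)]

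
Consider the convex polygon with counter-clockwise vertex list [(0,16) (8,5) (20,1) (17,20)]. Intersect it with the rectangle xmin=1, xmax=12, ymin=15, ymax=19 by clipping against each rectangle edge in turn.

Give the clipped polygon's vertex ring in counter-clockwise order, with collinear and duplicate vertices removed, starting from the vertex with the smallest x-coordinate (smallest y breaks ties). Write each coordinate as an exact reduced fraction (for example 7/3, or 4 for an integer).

1. After x ≥ 1: [(1,276/17) (1,117/8) (8,5) (20,1) (17,20)]
2. After x ≤ 12: [(12,320/17) (1,276/17) (1,117/8) (8,5) (12,11/3)]
3. After y ≥ 15: [(12,15) (12,320/17) (1,276/17) (1,15)]
4. After y ≤ 19: [(12,15) (12,320/17) (1,276/17) (1,15)]
5. Canonical ring: [(1,15) (12,15) (12,320/17) (1,276/17)]

Clipped polygon: [(1,15) (12,15) (12,320/17) (1,276/17)]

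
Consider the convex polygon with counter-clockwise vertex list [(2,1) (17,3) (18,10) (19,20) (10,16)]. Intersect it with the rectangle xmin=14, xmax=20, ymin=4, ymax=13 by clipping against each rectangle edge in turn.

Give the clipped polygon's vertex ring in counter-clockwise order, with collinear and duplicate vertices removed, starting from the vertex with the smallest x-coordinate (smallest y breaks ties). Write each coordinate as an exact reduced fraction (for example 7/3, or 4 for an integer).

Clipped polygon: [(14,4) (120/7,4) (18,10) (183/10,13) (14,13)]

1. After x ≥ 14: [(14,13/5) (17,3) (18,10) (19,20) (14,160/9)]
2. After x ≤ 20: [(14,13/5) (17,3) (18,10) (19,20) (14,160/9)]
3. After y ≥ 4: [(14,4) (120/7,4) (18,10) (19,20) (14,160/9)]
4. After y ≤ 13: [(14,13) (14,4) (120/7,4) (18,10) (183/10,13)]
5. Canonical ring: [(14,4) (120/7,4) (18,10) (183/10,13) (14,13)]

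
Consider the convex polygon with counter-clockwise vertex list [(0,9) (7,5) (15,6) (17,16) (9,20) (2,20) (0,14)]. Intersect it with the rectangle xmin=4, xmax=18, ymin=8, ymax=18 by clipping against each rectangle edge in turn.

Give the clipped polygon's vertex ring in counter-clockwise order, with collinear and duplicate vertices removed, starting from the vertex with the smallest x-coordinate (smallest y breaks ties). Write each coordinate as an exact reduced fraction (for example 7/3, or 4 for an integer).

1. After x ≥ 4: [(4,47/7) (7,5) (15,6) (17,16) (9,20) (4,20)]
2. After x ≤ 18: [(4,47/7) (7,5) (15,6) (17,16) (9,20) (4,20)]
3. After y ≥ 8: [(4,8) (77/5,8) (17,16) (9,20) (4,20)]
4. After y ≤ 18: [(4,18) (4,8) (77/5,8) (17,16) (13,18)]
5. Canonical ring: [(4,8) (77/5,8) (17,16) (13,18) (4,18)]

Clipped polygon: [(4,8) (77/5,8) (17,16) (13,18) (4,18)]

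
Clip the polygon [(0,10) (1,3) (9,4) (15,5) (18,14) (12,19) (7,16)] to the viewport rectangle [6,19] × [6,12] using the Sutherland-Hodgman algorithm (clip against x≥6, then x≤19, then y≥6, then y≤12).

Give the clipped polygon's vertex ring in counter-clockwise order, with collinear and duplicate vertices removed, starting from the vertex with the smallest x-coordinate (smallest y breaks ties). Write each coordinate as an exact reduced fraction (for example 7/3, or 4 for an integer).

Clipped polygon: [(6,6) (46/3,6) (52/3,12) (6,12)]

1. After x ≥ 6: [(6,106/7) (6,29/8) (9,4) (15,5) (18,14) (12,19) (7,16)]
2. After x ≤ 19: [(6,106/7) (6,29/8) (9,4) (15,5) (18,14) (12,19) (7,16)]
3. After y ≥ 6: [(6,106/7) (6,6) (46/3,6) (18,14) (12,19) (7,16)]
4. After y ≤ 12: [(6,12) (6,6) (46/3,6) (52/3,12)]
5. Canonical ring: [(6,6) (46/3,6) (52/3,12) (6,12)]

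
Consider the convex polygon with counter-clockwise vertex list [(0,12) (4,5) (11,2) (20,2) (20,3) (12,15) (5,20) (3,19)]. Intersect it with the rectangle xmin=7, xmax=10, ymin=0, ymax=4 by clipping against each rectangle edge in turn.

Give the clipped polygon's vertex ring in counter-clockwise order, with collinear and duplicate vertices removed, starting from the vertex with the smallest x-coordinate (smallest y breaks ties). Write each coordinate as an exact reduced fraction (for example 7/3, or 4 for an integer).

1. After x ≥ 7: [(7,26/7) (11,2) (20,2) (20,3) (12,15) (7,130/7)]
2. After x ≤ 10: [(7,26/7) (10,17/7) (10,115/7) (7,130/7)]
3. After y ≥ 0: [(7,26/7) (10,17/7) (10,115/7) (7,130/7)]
4. After y ≤ 4: [(7,4) (7,26/7) (10,17/7) (10,4)]
5. Canonical ring: [(7,26/7) (10,17/7) (10,4) (7,4)]

Clipped polygon: [(7,26/7) (10,17/7) (10,4) (7,4)]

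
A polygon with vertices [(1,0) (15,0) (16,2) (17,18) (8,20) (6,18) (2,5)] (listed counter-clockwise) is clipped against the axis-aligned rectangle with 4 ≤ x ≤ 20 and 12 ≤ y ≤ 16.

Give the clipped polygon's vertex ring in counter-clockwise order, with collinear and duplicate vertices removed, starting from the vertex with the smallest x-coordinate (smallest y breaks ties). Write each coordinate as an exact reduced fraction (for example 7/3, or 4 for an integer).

Clipped polygon: [(54/13,12) (133/8,12) (135/8,16) (70/13,16)]

1. After x ≥ 4: [(4,0) (15,0) (16,2) (17,18) (8,20) (6,18) (4,23/2)]
2. After x ≤ 20: [(4,0) (15,0) (16,2) (17,18) (8,20) (6,18) (4,23/2)]
3. After y ≥ 12: [(133/8,12) (17,18) (8,20) (6,18) (54/13,12)]
4. After y ≤ 16: [(133/8,12) (135/8,16) (70/13,16) (54/13,12)]
5. Canonical ring: [(54/13,12) (133/8,12) (135/8,16) (70/13,16)]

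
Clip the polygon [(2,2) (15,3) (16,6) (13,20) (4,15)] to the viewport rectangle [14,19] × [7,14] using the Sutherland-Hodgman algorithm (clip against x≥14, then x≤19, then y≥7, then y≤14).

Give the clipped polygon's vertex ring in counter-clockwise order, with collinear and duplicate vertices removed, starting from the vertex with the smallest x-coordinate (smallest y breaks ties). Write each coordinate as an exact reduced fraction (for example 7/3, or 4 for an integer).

1. After x ≥ 14: [(14,38/13) (15,3) (16,6) (14,46/3)]
2. After x ≤ 19: [(14,38/13) (15,3) (16,6) (14,46/3)]
3. After y ≥ 7: [(14,7) (221/14,7) (14,46/3)]
4. After y ≤ 14: [(14,14) (14,7) (221/14,7) (100/7,14)]
5. Canonical ring: [(14,7) (221/14,7) (100/7,14) (14,14)]

Clipped polygon: [(14,7) (221/14,7) (100/7,14) (14,14)]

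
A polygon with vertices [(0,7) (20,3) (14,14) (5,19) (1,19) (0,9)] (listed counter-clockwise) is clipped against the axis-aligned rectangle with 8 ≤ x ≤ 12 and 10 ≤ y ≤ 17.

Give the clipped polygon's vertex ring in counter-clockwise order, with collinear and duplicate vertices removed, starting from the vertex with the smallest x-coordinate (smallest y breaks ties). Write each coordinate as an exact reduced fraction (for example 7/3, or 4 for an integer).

1. After x ≥ 8: [(8,27/5) (20,3) (14,14) (8,52/3)]
2. After x ≤ 12: [(8,27/5) (12,23/5) (12,136/9) (8,52/3)]
3. After y ≥ 10: [(8,10) (12,10) (12,136/9) (8,52/3)]
4. After y ≤ 17: [(8,17) (8,10) (12,10) (12,136/9) (43/5,17)]
5. Canonical ring: [(8,10) (12,10) (12,136/9) (43/5,17) (8,17)]

Clipped polygon: [(8,10) (12,10) (12,136/9) (43/5,17) (8,17)]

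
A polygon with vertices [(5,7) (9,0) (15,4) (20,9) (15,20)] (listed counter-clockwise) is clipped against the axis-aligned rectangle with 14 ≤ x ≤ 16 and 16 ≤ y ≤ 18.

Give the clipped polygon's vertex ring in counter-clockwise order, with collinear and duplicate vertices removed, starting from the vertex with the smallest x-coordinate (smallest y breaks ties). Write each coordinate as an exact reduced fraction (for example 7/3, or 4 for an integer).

Clipped polygon: [(14,16) (16,16) (16,89/5) (175/11,18) (14,18)]

1. After x ≥ 14: [(14,187/10) (14,10/3) (15,4) (20,9) (15,20)]
2. After x ≤ 16: [(14,187/10) (14,10/3) (15,4) (16,5) (16,89/5) (15,20)]
3. After y ≥ 16: [(14,187/10) (14,16) (16,16) (16,89/5) (15,20)]
4. After y ≤ 18: [(14,18) (14,16) (16,16) (16,89/5) (175/11,18)]
5. Canonical ring: [(14,16) (16,16) (16,89/5) (175/11,18) (14,18)]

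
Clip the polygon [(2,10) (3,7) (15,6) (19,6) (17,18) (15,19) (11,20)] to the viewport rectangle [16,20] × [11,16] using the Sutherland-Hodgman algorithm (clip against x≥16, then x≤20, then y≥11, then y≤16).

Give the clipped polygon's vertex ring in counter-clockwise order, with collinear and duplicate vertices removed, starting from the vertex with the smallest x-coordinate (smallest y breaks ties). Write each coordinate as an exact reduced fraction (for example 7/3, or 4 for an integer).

Clipped polygon: [(16,11) (109/6,11) (52/3,16) (16,16)]

1. After x ≥ 16: [(16,6) (19,6) (17,18) (16,37/2)]
2. After x ≤ 20: [(16,6) (19,6) (17,18) (16,37/2)]
3. After y ≥ 11: [(16,11) (109/6,11) (17,18) (16,37/2)]
4. After y ≤ 16: [(16,16) (16,11) (109/6,11) (52/3,16)]
5. Canonical ring: [(16,11) (109/6,11) (52/3,16) (16,16)]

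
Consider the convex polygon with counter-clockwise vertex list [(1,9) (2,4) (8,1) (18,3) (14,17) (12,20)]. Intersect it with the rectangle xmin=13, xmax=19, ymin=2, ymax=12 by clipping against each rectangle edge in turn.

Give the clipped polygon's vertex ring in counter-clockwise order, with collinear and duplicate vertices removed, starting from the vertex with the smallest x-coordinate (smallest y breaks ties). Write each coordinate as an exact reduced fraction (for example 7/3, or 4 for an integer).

Clipped polygon: [(13,2) (18,3) (108/7,12) (13,12)]

1. After x ≥ 13: [(13,2) (18,3) (14,17) (13,37/2)]
2. After x ≤ 19: [(13,2) (18,3) (14,17) (13,37/2)]
3. After y ≥ 2: [(13,2) (18,3) (14,17) (13,37/2)]
4. After y ≤ 12: [(13,12) (13,2) (18,3) (108/7,12)]
5. Canonical ring: [(13,2) (18,3) (108/7,12) (13,12)]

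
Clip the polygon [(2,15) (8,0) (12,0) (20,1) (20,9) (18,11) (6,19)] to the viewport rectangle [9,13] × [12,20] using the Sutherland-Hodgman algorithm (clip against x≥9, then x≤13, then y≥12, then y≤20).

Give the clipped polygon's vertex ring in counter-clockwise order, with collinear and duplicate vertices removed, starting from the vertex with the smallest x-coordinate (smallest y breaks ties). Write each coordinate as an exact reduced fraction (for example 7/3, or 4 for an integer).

Clipped polygon: [(9,12) (13,12) (13,43/3) (9,17)]

1. After x ≥ 9: [(9,0) (12,0) (20,1) (20,9) (18,11) (9,17)]
2. After x ≤ 13: [(9,0) (12,0) (13,1/8) (13,43/3) (9,17)]
3. After y ≥ 12: [(9,12) (13,12) (13,43/3) (9,17)]
4. After y ≤ 20: [(9,12) (13,12) (13,43/3) (9,17)]
5. Canonical ring: [(9,12) (13,12) (13,43/3) (9,17)]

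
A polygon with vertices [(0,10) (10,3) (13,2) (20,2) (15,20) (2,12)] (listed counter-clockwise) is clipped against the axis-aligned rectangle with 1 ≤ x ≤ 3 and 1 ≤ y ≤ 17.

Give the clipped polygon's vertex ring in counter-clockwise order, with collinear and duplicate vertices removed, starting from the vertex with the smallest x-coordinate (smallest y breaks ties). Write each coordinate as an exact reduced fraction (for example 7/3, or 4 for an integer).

Clipped polygon: [(1,93/10) (3,79/10) (3,164/13) (2,12) (1,11)]

1. After x ≥ 1: [(1,11) (1,93/10) (10,3) (13,2) (20,2) (15,20) (2,12)]
2. After x ≤ 3: [(1,11) (1,93/10) (3,79/10) (3,164/13) (2,12)]
3. After y ≥ 1: [(1,11) (1,93/10) (3,79/10) (3,164/13) (2,12)]
4. After y ≤ 17: [(1,11) (1,93/10) (3,79/10) (3,164/13) (2,12)]
5. Canonical ring: [(1,93/10) (3,79/10) (3,164/13) (2,12) (1,11)]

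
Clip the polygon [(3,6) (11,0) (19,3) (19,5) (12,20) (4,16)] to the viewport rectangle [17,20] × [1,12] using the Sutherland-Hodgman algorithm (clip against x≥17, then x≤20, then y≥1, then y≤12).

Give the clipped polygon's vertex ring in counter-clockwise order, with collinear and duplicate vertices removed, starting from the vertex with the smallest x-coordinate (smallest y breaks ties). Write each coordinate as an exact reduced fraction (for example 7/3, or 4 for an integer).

1. After x ≥ 17: [(17,9/4) (19,3) (19,5) (17,65/7)]
2. After x ≤ 20: [(17,9/4) (19,3) (19,5) (17,65/7)]
3. After y ≥ 1: [(17,9/4) (19,3) (19,5) (17,65/7)]
4. After y ≤ 12: [(17,9/4) (19,3) (19,5) (17,65/7)]
5. Canonical ring: [(17,9/4) (19,3) (19,5) (17,65/7)]

Clipped polygon: [(17,9/4) (19,3) (19,5) (17,65/7)]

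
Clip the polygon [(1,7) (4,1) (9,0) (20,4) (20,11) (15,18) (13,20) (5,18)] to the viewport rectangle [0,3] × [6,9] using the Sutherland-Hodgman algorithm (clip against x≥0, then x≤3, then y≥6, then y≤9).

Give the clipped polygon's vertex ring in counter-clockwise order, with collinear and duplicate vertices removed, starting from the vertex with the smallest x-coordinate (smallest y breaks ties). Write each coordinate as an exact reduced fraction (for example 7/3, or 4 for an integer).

Clipped polygon: [(1,7) (3/2,6) (3,6) (3,9) (19/11,9)]

1. After x ≥ 0: [(1,7) (4,1) (9,0) (20,4) (20,11) (15,18) (13,20) (5,18)]
2. After x ≤ 3: [(3,25/2) (1,7) (3,3)]
3. After y ≥ 6: [(3,6) (3,25/2) (1,7) (3/2,6)]
4. After y ≤ 9: [(3,6) (3,9) (19/11,9) (1,7) (3/2,6)]
5. Canonical ring: [(1,7) (3/2,6) (3,6) (3,9) (19/11,9)]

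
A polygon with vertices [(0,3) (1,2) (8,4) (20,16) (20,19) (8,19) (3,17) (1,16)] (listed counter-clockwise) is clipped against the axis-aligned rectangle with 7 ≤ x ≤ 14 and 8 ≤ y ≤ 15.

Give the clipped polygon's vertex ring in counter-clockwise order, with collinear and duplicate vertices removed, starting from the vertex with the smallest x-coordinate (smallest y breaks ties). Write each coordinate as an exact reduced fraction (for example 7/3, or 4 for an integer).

Clipped polygon: [(7,8) (12,8) (14,10) (14,15) (7,15)]

1. After x ≥ 7: [(7,26/7) (8,4) (20,16) (20,19) (8,19) (7,93/5)]
2. After x ≤ 14: [(7,26/7) (8,4) (14,10) (14,19) (8,19) (7,93/5)]
3. After y ≥ 8: [(7,8) (12,8) (14,10) (14,19) (8,19) (7,93/5)]
4. After y ≤ 15: [(7,15) (7,8) (12,8) (14,10) (14,15)]
5. Canonical ring: [(7,8) (12,8) (14,10) (14,15) (7,15)]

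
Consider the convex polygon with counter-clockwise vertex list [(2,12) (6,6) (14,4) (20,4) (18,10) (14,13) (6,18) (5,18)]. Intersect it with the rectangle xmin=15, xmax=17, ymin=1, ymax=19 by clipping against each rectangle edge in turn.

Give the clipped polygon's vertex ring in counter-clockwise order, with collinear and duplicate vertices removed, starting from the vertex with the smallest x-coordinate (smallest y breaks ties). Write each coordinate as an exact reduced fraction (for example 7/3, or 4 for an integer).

1. After x ≥ 15: [(15,4) (20,4) (18,10) (15,49/4)]
2. After x ≤ 17: [(15,4) (17,4) (17,43/4) (15,49/4)]
3. After y ≥ 1: [(15,4) (17,4) (17,43/4) (15,49/4)]
4. After y ≤ 19: [(15,4) (17,4) (17,43/4) (15,49/4)]
5. Canonical ring: [(15,4) (17,4) (17,43/4) (15,49/4)]

Clipped polygon: [(15,4) (17,4) (17,43/4) (15,49/4)]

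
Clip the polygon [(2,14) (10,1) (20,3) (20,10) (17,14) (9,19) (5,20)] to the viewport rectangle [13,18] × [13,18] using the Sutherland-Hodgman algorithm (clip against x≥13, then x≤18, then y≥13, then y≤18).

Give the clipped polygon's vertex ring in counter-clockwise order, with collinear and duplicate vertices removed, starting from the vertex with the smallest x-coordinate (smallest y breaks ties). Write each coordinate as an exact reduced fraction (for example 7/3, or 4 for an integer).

Clipped polygon: [(13,13) (71/4,13) (17,14) (13,33/2)]

1. After x ≥ 13: [(13,8/5) (20,3) (20,10) (17,14) (13,33/2)]
2. After x ≤ 18: [(13,8/5) (18,13/5) (18,38/3) (17,14) (13,33/2)]
3. After y ≥ 13: [(13,13) (71/4,13) (17,14) (13,33/2)]
4. After y ≤ 18: [(13,13) (71/4,13) (17,14) (13,33/2)]
5. Canonical ring: [(13,13) (71/4,13) (17,14) (13,33/2)]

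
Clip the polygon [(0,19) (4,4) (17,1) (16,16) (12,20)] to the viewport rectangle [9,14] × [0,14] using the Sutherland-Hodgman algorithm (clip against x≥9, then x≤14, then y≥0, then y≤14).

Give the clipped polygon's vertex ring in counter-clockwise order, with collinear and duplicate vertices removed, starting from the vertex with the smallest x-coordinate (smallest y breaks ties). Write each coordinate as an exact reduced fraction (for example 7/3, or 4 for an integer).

Clipped polygon: [(9,37/13) (14,22/13) (14,14) (9,14)]

1. After x ≥ 9: [(9,79/4) (9,37/13) (17,1) (16,16) (12,20)]
2. After x ≤ 14: [(9,79/4) (9,37/13) (14,22/13) (14,18) (12,20)]
3. After y ≥ 0: [(9,79/4) (9,37/13) (14,22/13) (14,18) (12,20)]
4. After y ≤ 14: [(9,14) (9,37/13) (14,22/13) (14,14)]
5. Canonical ring: [(9,37/13) (14,22/13) (14,14) (9,14)]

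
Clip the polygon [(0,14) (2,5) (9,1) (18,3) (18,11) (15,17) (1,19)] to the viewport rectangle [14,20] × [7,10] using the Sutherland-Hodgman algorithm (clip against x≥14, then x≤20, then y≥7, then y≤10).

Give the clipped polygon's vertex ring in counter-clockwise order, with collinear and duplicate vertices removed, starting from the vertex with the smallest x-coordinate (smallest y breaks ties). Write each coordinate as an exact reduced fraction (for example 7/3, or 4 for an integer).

1. After x ≥ 14: [(14,19/9) (18,3) (18,11) (15,17) (14,120/7)]
2. After x ≤ 20: [(14,19/9) (18,3) (18,11) (15,17) (14,120/7)]
3. After y ≥ 7: [(14,7) (18,7) (18,11) (15,17) (14,120/7)]
4. After y ≤ 10: [(14,10) (14,7) (18,7) (18,10)]
5. Canonical ring: [(14,7) (18,7) (18,10) (14,10)]

Clipped polygon: [(14,7) (18,7) (18,10) (14,10)]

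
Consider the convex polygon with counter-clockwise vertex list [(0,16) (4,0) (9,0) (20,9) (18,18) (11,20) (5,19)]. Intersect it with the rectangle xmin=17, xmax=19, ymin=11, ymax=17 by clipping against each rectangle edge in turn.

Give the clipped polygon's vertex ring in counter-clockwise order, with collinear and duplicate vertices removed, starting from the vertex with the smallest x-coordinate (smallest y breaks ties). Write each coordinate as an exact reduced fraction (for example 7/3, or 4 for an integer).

1. After x ≥ 17: [(17,72/11) (20,9) (18,18) (17,128/7)]
2. After x ≤ 19: [(17,72/11) (19,90/11) (19,27/2) (18,18) (17,128/7)]
3. After y ≥ 11: [(17,11) (19,11) (19,27/2) (18,18) (17,128/7)]
4. After y ≤ 17: [(17,17) (17,11) (19,11) (19,27/2) (164/9,17)]
5. Canonical ring: [(17,11) (19,11) (19,27/2) (164/9,17) (17,17)]

Clipped polygon: [(17,11) (19,11) (19,27/2) (164/9,17) (17,17)]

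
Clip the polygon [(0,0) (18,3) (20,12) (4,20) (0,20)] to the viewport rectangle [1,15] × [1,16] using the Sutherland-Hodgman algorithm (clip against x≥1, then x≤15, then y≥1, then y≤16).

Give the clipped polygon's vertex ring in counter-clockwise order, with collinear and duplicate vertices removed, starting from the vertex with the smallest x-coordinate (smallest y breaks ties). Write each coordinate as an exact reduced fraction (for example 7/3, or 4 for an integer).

Clipped polygon: [(1,1) (6,1) (15,5/2) (15,29/2) (12,16) (1,16)]

1. After x ≥ 1: [(1,1/6) (18,3) (20,12) (4,20) (1,20)]
2. After x ≤ 15: [(1,1/6) (15,5/2) (15,29/2) (4,20) (1,20)]
3. After y ≥ 1: [(1,1) (6,1) (15,5/2) (15,29/2) (4,20) (1,20)]
4. After y ≤ 16: [(1,16) (1,1) (6,1) (15,5/2) (15,29/2) (12,16)]
5. Canonical ring: [(1,1) (6,1) (15,5/2) (15,29/2) (12,16) (1,16)]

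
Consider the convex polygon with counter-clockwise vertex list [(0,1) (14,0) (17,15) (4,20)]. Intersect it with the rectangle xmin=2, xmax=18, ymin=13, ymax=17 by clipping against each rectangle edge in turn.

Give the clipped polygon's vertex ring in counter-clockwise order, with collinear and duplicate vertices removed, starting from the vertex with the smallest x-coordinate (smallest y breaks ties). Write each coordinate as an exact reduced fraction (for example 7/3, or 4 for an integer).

1. After x ≥ 2: [(2,21/2) (2,6/7) (14,0) (17,15) (4,20)]
2. After x ≤ 18: [(2,21/2) (2,6/7) (14,0) (17,15) (4,20)]
3. After y ≥ 13: [(48/19,13) (83/5,13) (17,15) (4,20)]
4. After y ≤ 17: [(64/19,17) (48/19,13) (83/5,13) (17,15) (59/5,17)]
5. Canonical ring: [(48/19,13) (83/5,13) (17,15) (59/5,17) (64/19,17)]

Clipped polygon: [(48/19,13) (83/5,13) (17,15) (59/5,17) (64/19,17)]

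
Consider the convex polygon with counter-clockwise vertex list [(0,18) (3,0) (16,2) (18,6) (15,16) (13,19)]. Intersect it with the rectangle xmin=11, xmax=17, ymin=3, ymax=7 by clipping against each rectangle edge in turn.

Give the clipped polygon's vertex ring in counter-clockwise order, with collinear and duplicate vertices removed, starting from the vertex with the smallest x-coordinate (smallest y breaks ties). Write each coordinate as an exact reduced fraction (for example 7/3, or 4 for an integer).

Clipped polygon: [(11,3) (33/2,3) (17,4) (17,7) (11,7)]

1. After x ≥ 11: [(11,245/13) (11,16/13) (16,2) (18,6) (15,16) (13,19)]
2. After x ≤ 17: [(11,245/13) (11,16/13) (16,2) (17,4) (17,28/3) (15,16) (13,19)]
3. After y ≥ 3: [(11,245/13) (11,3) (33/2,3) (17,4) (17,28/3) (15,16) (13,19)]
4. After y ≤ 7: [(11,7) (11,3) (33/2,3) (17,4) (17,7)]
5. Canonical ring: [(11,3) (33/2,3) (17,4) (17,7) (11,7)]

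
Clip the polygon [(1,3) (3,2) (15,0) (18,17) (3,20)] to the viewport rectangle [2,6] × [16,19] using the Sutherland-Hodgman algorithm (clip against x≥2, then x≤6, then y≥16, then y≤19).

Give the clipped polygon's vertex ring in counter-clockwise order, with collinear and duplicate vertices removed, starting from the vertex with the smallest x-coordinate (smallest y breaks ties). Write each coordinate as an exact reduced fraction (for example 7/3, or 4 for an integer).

Clipped polygon: [(43/17,16) (6,16) (6,19) (49/17,19)]

1. After x ≥ 2: [(2,23/2) (2,5/2) (3,2) (15,0) (18,17) (3,20)]
2. After x ≤ 6: [(2,23/2) (2,5/2) (3,2) (6,3/2) (6,97/5) (3,20)]
3. After y ≥ 16: [(43/17,16) (6,16) (6,97/5) (3,20)]
4. After y ≤ 19: [(49/17,19) (43/17,16) (6,16) (6,19)]
5. Canonical ring: [(43/17,16) (6,16) (6,19) (49/17,19)]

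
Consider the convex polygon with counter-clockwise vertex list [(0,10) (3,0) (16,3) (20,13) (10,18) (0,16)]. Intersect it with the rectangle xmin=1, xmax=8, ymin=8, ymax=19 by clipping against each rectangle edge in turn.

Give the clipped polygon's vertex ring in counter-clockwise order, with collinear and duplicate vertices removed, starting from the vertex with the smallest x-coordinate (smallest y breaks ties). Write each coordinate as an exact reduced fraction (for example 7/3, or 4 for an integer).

Clipped polygon: [(1,8) (8,8) (8,88/5) (1,81/5)]

1. After x ≥ 1: [(1,20/3) (3,0) (16,3) (20,13) (10,18) (1,81/5)]
2. After x ≤ 8: [(1,20/3) (3,0) (8,15/13) (8,88/5) (1,81/5)]
3. After y ≥ 8: [(1,8) (8,8) (8,88/5) (1,81/5)]
4. After y ≤ 19: [(1,8) (8,8) (8,88/5) (1,81/5)]
5. Canonical ring: [(1,8) (8,8) (8,88/5) (1,81/5)]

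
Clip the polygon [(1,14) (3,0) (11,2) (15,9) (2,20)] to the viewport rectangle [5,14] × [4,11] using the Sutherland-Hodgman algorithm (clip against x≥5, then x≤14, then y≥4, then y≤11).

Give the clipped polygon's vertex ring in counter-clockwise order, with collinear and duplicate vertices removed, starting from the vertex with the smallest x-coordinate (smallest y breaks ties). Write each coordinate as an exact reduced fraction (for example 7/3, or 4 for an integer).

Clipped polygon: [(5,4) (85/7,4) (14,29/4) (14,128/13) (139/11,11) (5,11)]

1. After x ≥ 5: [(5,1/2) (11,2) (15,9) (5,227/13)]
2. After x ≤ 14: [(5,1/2) (11,2) (14,29/4) (14,128/13) (5,227/13)]
3. After y ≥ 4: [(5,4) (85/7,4) (14,29/4) (14,128/13) (5,227/13)]
4. After y ≤ 11: [(5,11) (5,4) (85/7,4) (14,29/4) (14,128/13) (139/11,11)]
5. Canonical ring: [(5,4) (85/7,4) (14,29/4) (14,128/13) (139/11,11) (5,11)]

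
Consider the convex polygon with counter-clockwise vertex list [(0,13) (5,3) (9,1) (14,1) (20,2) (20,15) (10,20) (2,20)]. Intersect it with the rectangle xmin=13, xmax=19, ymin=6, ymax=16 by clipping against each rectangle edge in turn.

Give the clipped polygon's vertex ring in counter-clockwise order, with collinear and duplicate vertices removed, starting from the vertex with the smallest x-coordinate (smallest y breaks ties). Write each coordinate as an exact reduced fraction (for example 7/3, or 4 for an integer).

1. After x ≥ 13: [(13,1) (14,1) (20,2) (20,15) (13,37/2)]
2. After x ≤ 19: [(13,1) (14,1) (19,11/6) (19,31/2) (13,37/2)]
3. After y ≥ 6: [(13,6) (19,6) (19,31/2) (13,37/2)]
4. After y ≤ 16: [(13,16) (13,6) (19,6) (19,31/2) (18,16)]
5. Canonical ring: [(13,6) (19,6) (19,31/2) (18,16) (13,16)]

Clipped polygon: [(13,6) (19,6) (19,31/2) (18,16) (13,16)]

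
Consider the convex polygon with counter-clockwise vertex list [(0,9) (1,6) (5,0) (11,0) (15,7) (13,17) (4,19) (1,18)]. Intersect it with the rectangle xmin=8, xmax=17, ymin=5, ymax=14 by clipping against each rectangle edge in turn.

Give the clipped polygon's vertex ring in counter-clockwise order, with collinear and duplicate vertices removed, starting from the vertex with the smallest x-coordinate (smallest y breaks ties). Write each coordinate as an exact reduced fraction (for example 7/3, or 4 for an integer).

Clipped polygon: [(8,5) (97/7,5) (15,7) (68/5,14) (8,14)]

1. After x ≥ 8: [(8,0) (11,0) (15,7) (13,17) (8,163/9)]
2. After x ≤ 17: [(8,0) (11,0) (15,7) (13,17) (8,163/9)]
3. After y ≥ 5: [(8,5) (97/7,5) (15,7) (13,17) (8,163/9)]
4. After y ≤ 14: [(8,14) (8,5) (97/7,5) (15,7) (68/5,14)]
5. Canonical ring: [(8,5) (97/7,5) (15,7) (68/5,14) (8,14)]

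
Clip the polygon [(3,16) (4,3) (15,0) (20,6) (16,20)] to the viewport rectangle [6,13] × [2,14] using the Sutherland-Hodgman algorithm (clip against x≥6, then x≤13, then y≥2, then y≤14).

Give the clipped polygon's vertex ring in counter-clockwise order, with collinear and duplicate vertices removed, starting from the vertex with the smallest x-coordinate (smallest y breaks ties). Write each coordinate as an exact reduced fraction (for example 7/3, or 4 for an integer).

Clipped polygon: [(6,27/11) (23/3,2) (13,2) (13,14) (6,14)]

1. After x ≥ 6: [(6,220/13) (6,27/11) (15,0) (20,6) (16,20)]
2. After x ≤ 13: [(13,248/13) (6,220/13) (6,27/11) (13,6/11)]
3. After y ≥ 2: [(13,2) (13,248/13) (6,220/13) (6,27/11) (23/3,2)]
4. After y ≤ 14: [(13,2) (13,14) (6,14) (6,27/11) (23/3,2)]
5. Canonical ring: [(6,27/11) (23/3,2) (13,2) (13,14) (6,14)]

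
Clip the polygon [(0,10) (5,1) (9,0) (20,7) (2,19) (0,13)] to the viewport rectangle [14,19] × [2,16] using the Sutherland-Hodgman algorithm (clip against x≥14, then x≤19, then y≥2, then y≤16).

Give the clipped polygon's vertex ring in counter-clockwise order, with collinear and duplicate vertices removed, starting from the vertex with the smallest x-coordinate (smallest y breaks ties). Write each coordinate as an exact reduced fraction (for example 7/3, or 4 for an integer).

1. After x ≥ 14: [(14,35/11) (20,7) (14,11)]
2. After x ≤ 19: [(14,35/11) (19,70/11) (19,23/3) (14,11)]
3. After y ≥ 2: [(14,35/11) (19,70/11) (19,23/3) (14,11)]
4. After y ≤ 16: [(14,35/11) (19,70/11) (19,23/3) (14,11)]
5. Canonical ring: [(14,35/11) (19,70/11) (19,23/3) (14,11)]

Clipped polygon: [(14,35/11) (19,70/11) (19,23/3) (14,11)]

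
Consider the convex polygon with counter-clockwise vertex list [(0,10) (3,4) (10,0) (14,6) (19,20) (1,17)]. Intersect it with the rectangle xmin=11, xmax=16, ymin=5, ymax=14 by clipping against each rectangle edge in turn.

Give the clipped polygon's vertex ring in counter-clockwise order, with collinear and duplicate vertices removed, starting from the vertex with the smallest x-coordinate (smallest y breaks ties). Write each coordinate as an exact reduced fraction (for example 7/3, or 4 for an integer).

1. After x ≥ 11: [(11,3/2) (14,6) (19,20) (11,56/3)]
2. After x ≤ 16: [(11,3/2) (14,6) (16,58/5) (16,39/2) (11,56/3)]
3. After y ≥ 5: [(11,5) (40/3,5) (14,6) (16,58/5) (16,39/2) (11,56/3)]
4. After y ≤ 14: [(11,14) (11,5) (40/3,5) (14,6) (16,58/5) (16,14)]
5. Canonical ring: [(11,5) (40/3,5) (14,6) (16,58/5) (16,14) (11,14)]

Clipped polygon: [(11,5) (40/3,5) (14,6) (16,58/5) (16,14) (11,14)]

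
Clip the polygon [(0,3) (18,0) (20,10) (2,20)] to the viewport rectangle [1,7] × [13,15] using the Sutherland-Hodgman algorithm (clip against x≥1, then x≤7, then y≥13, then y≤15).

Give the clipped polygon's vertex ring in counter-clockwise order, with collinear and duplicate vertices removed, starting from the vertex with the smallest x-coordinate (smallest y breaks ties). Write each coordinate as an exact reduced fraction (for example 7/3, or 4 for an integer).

Clipped polygon: [(20/17,13) (7,13) (7,15) (24/17,15)]

1. After x ≥ 1: [(1,23/2) (1,17/6) (18,0) (20,10) (2,20)]
2. After x ≤ 7: [(1,23/2) (1,17/6) (7,11/6) (7,155/9) (2,20)]
3. After y ≥ 13: [(20/17,13) (7,13) (7,155/9) (2,20)]
4. After y ≤ 15: [(24/17,15) (20/17,13) (7,13) (7,15)]
5. Canonical ring: [(20/17,13) (7,13) (7,15) (24/17,15)]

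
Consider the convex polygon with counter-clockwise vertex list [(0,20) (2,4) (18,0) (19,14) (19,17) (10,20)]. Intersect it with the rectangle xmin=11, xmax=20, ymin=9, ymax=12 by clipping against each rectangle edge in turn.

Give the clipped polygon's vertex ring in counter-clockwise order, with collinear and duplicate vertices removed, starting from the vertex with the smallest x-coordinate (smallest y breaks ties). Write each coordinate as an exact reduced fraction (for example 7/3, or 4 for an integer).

Clipped polygon: [(11,9) (261/14,9) (132/7,12) (11,12)]

1. After x ≥ 11: [(11,7/4) (18,0) (19,14) (19,17) (11,59/3)]
2. After x ≤ 20: [(11,7/4) (18,0) (19,14) (19,17) (11,59/3)]
3. After y ≥ 9: [(11,9) (261/14,9) (19,14) (19,17) (11,59/3)]
4. After y ≤ 12: [(11,12) (11,9) (261/14,9) (132/7,12)]
5. Canonical ring: [(11,9) (261/14,9) (132/7,12) (11,12)]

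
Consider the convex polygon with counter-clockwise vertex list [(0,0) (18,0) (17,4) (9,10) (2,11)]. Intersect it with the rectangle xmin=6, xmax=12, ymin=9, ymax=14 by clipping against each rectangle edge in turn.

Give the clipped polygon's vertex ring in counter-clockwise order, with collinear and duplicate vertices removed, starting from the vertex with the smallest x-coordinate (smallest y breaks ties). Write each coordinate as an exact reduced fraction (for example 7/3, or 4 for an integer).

Clipped polygon: [(6,9) (31/3,9) (9,10) (6,73/7)]

1. After x ≥ 6: [(6,0) (18,0) (17,4) (9,10) (6,73/7)]
2. After x ≤ 12: [(6,0) (12,0) (12,31/4) (9,10) (6,73/7)]
3. After y ≥ 9: [(6,9) (31/3,9) (9,10) (6,73/7)]
4. After y ≤ 14: [(6,9) (31/3,9) (9,10) (6,73/7)]
5. Canonical ring: [(6,9) (31/3,9) (9,10) (6,73/7)]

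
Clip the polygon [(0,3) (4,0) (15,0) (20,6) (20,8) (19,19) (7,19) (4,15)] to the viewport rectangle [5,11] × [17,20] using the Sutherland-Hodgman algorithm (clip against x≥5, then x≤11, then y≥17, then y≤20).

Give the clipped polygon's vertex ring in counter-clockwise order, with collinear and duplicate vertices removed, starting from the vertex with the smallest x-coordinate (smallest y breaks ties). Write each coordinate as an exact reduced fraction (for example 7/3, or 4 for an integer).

1. After x ≥ 5: [(5,0) (15,0) (20,6) (20,8) (19,19) (7,19) (5,49/3)]
2. After x ≤ 11: [(5,0) (11,0) (11,19) (7,19) (5,49/3)]
3. After y ≥ 17: [(11,17) (11,19) (7,19) (11/2,17)]
4. After y ≤ 20: [(11,17) (11,19) (7,19) (11/2,17)]
5. Canonical ring: [(11/2,17) (11,17) (11,19) (7,19)]

Clipped polygon: [(11/2,17) (11,17) (11,19) (7,19)]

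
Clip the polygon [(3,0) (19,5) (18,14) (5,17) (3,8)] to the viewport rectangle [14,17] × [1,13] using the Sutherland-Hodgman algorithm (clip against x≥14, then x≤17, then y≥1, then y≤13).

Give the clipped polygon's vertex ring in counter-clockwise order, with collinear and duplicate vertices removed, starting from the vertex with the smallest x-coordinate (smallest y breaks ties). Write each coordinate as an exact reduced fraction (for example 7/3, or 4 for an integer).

Clipped polygon: [(14,55/16) (17,35/8) (17,13) (14,13)]

1. After x ≥ 14: [(14,55/16) (19,5) (18,14) (14,194/13)]
2. After x ≤ 17: [(14,55/16) (17,35/8) (17,185/13) (14,194/13)]
3. After y ≥ 1: [(14,55/16) (17,35/8) (17,185/13) (14,194/13)]
4. After y ≤ 13: [(14,13) (14,55/16) (17,35/8) (17,13)]
5. Canonical ring: [(14,55/16) (17,35/8) (17,13) (14,13)]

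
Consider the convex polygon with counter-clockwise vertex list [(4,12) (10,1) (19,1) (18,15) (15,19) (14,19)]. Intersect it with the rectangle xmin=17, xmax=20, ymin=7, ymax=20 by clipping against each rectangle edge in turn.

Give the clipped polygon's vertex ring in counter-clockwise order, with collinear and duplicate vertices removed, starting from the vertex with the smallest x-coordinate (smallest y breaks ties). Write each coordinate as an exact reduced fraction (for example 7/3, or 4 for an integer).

Clipped polygon: [(17,7) (130/7,7) (18,15) (17,49/3)]

1. After x ≥ 17: [(17,1) (19,1) (18,15) (17,49/3)]
2. After x ≤ 20: [(17,1) (19,1) (18,15) (17,49/3)]
3. After y ≥ 7: [(17,7) (130/7,7) (18,15) (17,49/3)]
4. After y ≤ 20: [(17,7) (130/7,7) (18,15) (17,49/3)]
5. Canonical ring: [(17,7) (130/7,7) (18,15) (17,49/3)]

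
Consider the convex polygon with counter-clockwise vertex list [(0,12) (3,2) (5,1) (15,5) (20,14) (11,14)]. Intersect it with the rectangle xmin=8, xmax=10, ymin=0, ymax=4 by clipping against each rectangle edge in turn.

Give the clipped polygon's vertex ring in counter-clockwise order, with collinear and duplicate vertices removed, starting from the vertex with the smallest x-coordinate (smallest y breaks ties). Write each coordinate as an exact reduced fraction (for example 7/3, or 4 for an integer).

1. After x ≥ 8: [(8,148/11) (8,11/5) (15,5) (20,14) (11,14)]
2. After x ≤ 10: [(10,152/11) (8,148/11) (8,11/5) (10,3)]
3. After y ≥ 0: [(10,152/11) (8,148/11) (8,11/5) (10,3)]
4. After y ≤ 4: [(10,4) (8,4) (8,11/5) (10,3)]
5. Canonical ring: [(8,11/5) (10,3) (10,4) (8,4)]

Clipped polygon: [(8,11/5) (10,3) (10,4) (8,4)]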